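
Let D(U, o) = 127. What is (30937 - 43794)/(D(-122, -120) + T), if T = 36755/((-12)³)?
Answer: -22216896/182701 ≈ -121.60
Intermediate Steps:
T = -36755/1728 (T = 36755/(-1728) = 36755*(-1/1728) = -36755/1728 ≈ -21.270)
(30937 - 43794)/(D(-122, -120) + T) = (30937 - 43794)/(127 - 36755/1728) = -12857/182701/1728 = -12857*1728/182701 = -22216896/182701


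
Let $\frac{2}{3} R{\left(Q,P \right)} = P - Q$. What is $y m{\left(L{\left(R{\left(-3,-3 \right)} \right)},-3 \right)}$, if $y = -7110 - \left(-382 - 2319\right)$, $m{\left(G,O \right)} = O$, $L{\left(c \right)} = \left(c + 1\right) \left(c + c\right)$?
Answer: $13227$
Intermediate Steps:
$R{\left(Q,P \right)} = - \frac{3 Q}{2} + \frac{3 P}{2}$ ($R{\left(Q,P \right)} = \frac{3 \left(P - Q\right)}{2} = - \frac{3 Q}{2} + \frac{3 P}{2}$)
$L{\left(c \right)} = 2 c \left(1 + c\right)$ ($L{\left(c \right)} = \left(1 + c\right) 2 c = 2 c \left(1 + c\right)$)
$y = -4409$ ($y = -7110 - \left(-382 - 2319\right) = -7110 - -2701 = -7110 + 2701 = -4409$)
$y m{\left(L{\left(R{\left(-3,-3 \right)} \right)},-3 \right)} = \left(-4409\right) \left(-3\right) = 13227$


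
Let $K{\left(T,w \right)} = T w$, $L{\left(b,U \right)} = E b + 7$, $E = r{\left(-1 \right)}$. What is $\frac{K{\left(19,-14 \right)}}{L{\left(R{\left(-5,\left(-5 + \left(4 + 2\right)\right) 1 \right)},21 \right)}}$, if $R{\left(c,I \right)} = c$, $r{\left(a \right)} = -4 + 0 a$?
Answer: $- \frac{266}{27} \approx -9.8519$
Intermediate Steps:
$r{\left(a \right)} = -4$ ($r{\left(a \right)} = -4 + 0 = -4$)
$E = -4$
$L{\left(b,U \right)} = 7 - 4 b$ ($L{\left(b,U \right)} = - 4 b + 7 = 7 - 4 b$)
$\frac{K{\left(19,-14 \right)}}{L{\left(R{\left(-5,\left(-5 + \left(4 + 2\right)\right) 1 \right)},21 \right)}} = \frac{19 \left(-14\right)}{7 - -20} = - \frac{266}{7 + 20} = - \frac{266}{27}$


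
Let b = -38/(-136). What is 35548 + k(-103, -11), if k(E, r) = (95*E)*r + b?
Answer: 9736463/68 ≈ 1.4318e+5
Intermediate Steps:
b = 19/68 (b = -38*(-1/136) = 19/68 ≈ 0.27941)
k(E, r) = 19/68 + 95*E*r (k(E, r) = (95*E)*r + 19/68 = 95*E*r + 19/68 = 19/68 + 95*E*r)
35548 + k(-103, -11) = 35548 + (19/68 + 95*(-103)*(-11)) = 35548 + (19/68 + 107635) = 35548 + 7319199/68 = 9736463/68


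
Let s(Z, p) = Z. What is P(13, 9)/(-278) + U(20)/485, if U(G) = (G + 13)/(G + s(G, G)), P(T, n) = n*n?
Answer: -781113/2696600 ≈ -0.28967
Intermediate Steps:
P(T, n) = n**2
U(G) = (13 + G)/(2*G) (U(G) = (G + 13)/(G + G) = (13 + G)/((2*G)) = (13 + G)*(1/(2*G)) = (13 + G)/(2*G))
P(13, 9)/(-278) + U(20)/485 = 9**2/(-278) + ((1/2)*(13 + 20)/20)/485 = 81*(-1/278) + ((1/2)*(1/20)*33)*(1/485) = -81/278 + (33/40)*(1/485) = -81/278 + 33/19400 = -781113/2696600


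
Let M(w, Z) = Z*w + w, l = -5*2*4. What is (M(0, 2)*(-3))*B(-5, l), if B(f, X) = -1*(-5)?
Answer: 0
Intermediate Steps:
l = -40 (l = -10*4 = -40)
B(f, X) = 5
M(w, Z) = w + Z*w
(M(0, 2)*(-3))*B(-5, l) = ((0*(1 + 2))*(-3))*5 = ((0*3)*(-3))*5 = (0*(-3))*5 = 0*5 = 0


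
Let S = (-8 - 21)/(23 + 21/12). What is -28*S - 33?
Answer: -19/99 ≈ -0.19192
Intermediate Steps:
S = -116/99 (S = -29/(23 + 21*(1/12)) = -29/(23 + 7/4) = -29/99/4 = -29*4/99 = -116/99 ≈ -1.1717)
-28*S - 33 = -28*(-116/99) - 33 = 3248/99 - 33 = -19/99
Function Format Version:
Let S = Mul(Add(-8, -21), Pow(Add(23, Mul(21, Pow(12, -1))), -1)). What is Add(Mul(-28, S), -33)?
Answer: Rational(-19, 99) ≈ -0.19192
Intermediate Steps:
S = Rational(-116, 99) (S = Mul(-29, Pow(Add(23, Mul(21, Rational(1, 12))), -1)) = Mul(-29, Pow(Add(23, Rational(7, 4)), -1)) = Mul(-29, Pow(Rational(99, 4), -1)) = Mul(-29, Rational(4, 99)) = Rational(-116, 99) ≈ -1.1717)
Add(Mul(-28, S), -33) = Add(Mul(-28, Rational(-116, 99)), -33) = Add(Rational(3248, 99), -33) = Rational(-19, 99)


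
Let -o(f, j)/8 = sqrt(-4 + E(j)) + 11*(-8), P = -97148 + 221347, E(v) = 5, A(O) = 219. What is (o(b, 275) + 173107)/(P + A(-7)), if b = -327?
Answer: 24829/17774 ≈ 1.3969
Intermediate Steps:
P = 124199
o(f, j) = 696 (o(f, j) = -8*(sqrt(-4 + 5) + 11*(-8)) = -8*(sqrt(1) - 88) = -8*(1 - 88) = -8*(-87) = 696)
(o(b, 275) + 173107)/(P + A(-7)) = (696 + 173107)/(124199 + 219) = 173803/124418 = 173803*(1/124418) = 24829/17774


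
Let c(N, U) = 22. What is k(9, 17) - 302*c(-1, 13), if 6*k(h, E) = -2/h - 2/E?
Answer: -3049622/459 ≈ -6644.1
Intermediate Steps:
k(h, E) = -1/(3*E) - 1/(3*h) (k(h, E) = (-2/h - 2/E)/6 = (-2/E - 2/h)/6 = -1/(3*E) - 1/(3*h))
k(9, 17) - 302*c(-1, 13) = (⅓)*(-1*17 - 1*9)/(17*9) - 302*22 = (⅓)*(1/17)*(⅑)*(-17 - 9) - 6644 = (⅓)*(1/17)*(⅑)*(-26) - 6644 = -26/459 - 6644 = -3049622/459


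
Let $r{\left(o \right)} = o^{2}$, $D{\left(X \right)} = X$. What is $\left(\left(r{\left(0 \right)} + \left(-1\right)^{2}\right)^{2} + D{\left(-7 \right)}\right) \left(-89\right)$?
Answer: $534$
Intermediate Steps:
$\left(\left(r{\left(0 \right)} + \left(-1\right)^{2}\right)^{2} + D{\left(-7 \right)}\right) \left(-89\right) = \left(\left(0^{2} + \left(-1\right)^{2}\right)^{2} - 7\right) \left(-89\right) = \left(\left(0 + 1\right)^{2} - 7\right) \left(-89\right) = \left(1^{2} - 7\right) \left(-89\right) = \left(1 - 7\right) \left(-89\right) = \left(-6\right) \left(-89\right) = 534$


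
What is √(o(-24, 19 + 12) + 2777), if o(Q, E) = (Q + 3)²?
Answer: √3218 ≈ 56.727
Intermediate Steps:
o(Q, E) = (3 + Q)²
√(o(-24, 19 + 12) + 2777) = √((3 - 24)² + 2777) = √((-21)² + 2777) = √(441 + 2777) = √3218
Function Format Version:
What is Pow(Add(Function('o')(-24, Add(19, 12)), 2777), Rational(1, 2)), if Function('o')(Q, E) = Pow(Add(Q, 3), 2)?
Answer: Pow(3218, Rational(1, 2)) ≈ 56.727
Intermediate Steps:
Function('o')(Q, E) = Pow(Add(3, Q), 2)
Pow(Add(Function('o')(-24, Add(19, 12)), 2777), Rational(1, 2)) = Pow(Add(Pow(Add(3, -24), 2), 2777), Rational(1, 2)) = Pow(Add(Pow(-21, 2), 2777), Rational(1, 2)) = Pow(Add(441, 2777), Rational(1, 2)) = Pow(3218, Rational(1, 2))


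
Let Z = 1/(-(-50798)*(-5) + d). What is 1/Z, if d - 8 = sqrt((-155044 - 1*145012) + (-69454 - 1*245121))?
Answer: -253982 + I*sqrt(614631) ≈ -2.5398e+5 + 783.98*I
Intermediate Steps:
d = 8 + I*sqrt(614631) (d = 8 + sqrt((-155044 - 1*145012) + (-69454 - 1*245121)) = 8 + sqrt((-155044 - 145012) + (-69454 - 245121)) = 8 + sqrt(-300056 - 314575) = 8 + sqrt(-614631) = 8 + I*sqrt(614631) ≈ 8.0 + 783.98*I)
Z = 1/(-253982 + I*sqrt(614631)) (Z = 1/(-(-50798)*(-5) + (8 + I*sqrt(614631))) = 1/(-25399*10 + (8 + I*sqrt(614631))) = 1/(-253990 + (8 + I*sqrt(614631))) = 1/(-253982 + I*sqrt(614631)) ≈ -3.9372e-6 - 1.215e-8*I)
1/Z = 1/(-253982/64507470955 - I*sqrt(614631)/64507470955)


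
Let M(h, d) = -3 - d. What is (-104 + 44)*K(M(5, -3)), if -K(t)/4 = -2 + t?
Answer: -480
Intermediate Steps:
K(t) = 8 - 4*t (K(t) = -4*(-2 + t) = 8 - 4*t)
(-104 + 44)*K(M(5, -3)) = (-104 + 44)*(8 - 4*(-3 - 1*(-3))) = -60*(8 - 4*(-3 + 3)) = -60*(8 - 4*0) = -60*(8 + 0) = -60*8 = -480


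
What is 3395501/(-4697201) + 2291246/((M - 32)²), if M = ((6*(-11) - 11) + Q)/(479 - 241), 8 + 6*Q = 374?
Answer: 76178755280513975/34199982282528 ≈ 2227.4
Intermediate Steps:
Q = 61 (Q = -4/3 + (⅙)*374 = -4/3 + 187/3 = 61)
M = -8/119 (M = ((6*(-11) - 11) + 61)/(479 - 241) = ((-66 - 11) + 61)/238 = (-77 + 61)*(1/238) = -16*1/238 = -8/119 ≈ -0.067227)
3395501/(-4697201) + 2291246/((M - 32)²) = 3395501/(-4697201) + 2291246/((-8/119 - 32)²) = 3395501*(-1/4697201) + 2291246/((-3816/119)²) = -3395501/4697201 + 2291246/(14561856/14161) = -3395501/4697201 + 2291246*(14161/14561856) = -3395501/4697201 + 16223167303/7280928 = 76178755280513975/34199982282528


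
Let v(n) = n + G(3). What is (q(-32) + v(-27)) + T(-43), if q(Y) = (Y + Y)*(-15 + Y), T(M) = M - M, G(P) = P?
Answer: 2984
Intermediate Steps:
T(M) = 0
q(Y) = 2*Y*(-15 + Y) (q(Y) = (2*Y)*(-15 + Y) = 2*Y*(-15 + Y))
v(n) = 3 + n (v(n) = n + 3 = 3 + n)
(q(-32) + v(-27)) + T(-43) = (2*(-32)*(-15 - 32) + (3 - 27)) + 0 = (2*(-32)*(-47) - 24) + 0 = (3008 - 24) + 0 = 2984 + 0 = 2984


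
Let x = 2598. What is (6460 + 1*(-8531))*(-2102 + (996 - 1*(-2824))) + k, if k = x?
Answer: -3555380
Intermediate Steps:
k = 2598
(6460 + 1*(-8531))*(-2102 + (996 - 1*(-2824))) + k = (6460 + 1*(-8531))*(-2102 + (996 - 1*(-2824))) + 2598 = (6460 - 8531)*(-2102 + (996 + 2824)) + 2598 = -2071*(-2102 + 3820) + 2598 = -2071*1718 + 2598 = -3557978 + 2598 = -3555380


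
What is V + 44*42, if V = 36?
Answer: 1884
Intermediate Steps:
V + 44*42 = 36 + 44*42 = 36 + 1848 = 1884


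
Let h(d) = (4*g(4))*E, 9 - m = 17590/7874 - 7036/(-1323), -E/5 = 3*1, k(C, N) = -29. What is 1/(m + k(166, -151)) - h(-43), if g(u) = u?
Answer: 34437080229/143509537 ≈ 239.96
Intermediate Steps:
E = -15 ≈ -15.000
m = 7541342/5208651 (m = 9 - (17590/7874 - 7036/(-1323)) = 9 - (17590*(1/7874) - 7036*(-1/1323)) = 9 - (8795/3937 + 7036/1323) = 9 - 1*39336517/5208651 = 9 - 39336517/5208651 = 7541342/5208651 ≈ 1.4478)
h(d) = -240 (h(d) = (4*4)*(-15) = 16*(-15) = -240)
1/(m + k(166, -151)) - h(-43) = 1/(7541342/5208651 - 29) - 1*(-240) = 1/(-143509537/5208651) + 240 = -5208651/143509537 + 240 = 34437080229/143509537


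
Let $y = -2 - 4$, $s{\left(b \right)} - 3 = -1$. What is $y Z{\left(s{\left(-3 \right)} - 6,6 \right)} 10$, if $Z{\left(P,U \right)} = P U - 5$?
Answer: $1740$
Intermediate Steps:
$s{\left(b \right)} = 2$ ($s{\left(b \right)} = 3 - 1 = 2$)
$Z{\left(P,U \right)} = -5 + P U$
$y = -6$
$y Z{\left(s{\left(-3 \right)} - 6,6 \right)} 10 = - 6 \left(-5 + \left(2 - 6\right) 6\right) 10 = - 6 \left(-5 - 24\right) 10 = \left(-6\right) \left(-29\right) 10 = 174 \cdot 10 = 1740$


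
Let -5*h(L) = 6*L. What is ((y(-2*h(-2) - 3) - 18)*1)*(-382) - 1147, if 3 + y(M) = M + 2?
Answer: 45453/5 ≈ 9090.6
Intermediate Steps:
h(L) = -6*L/5
y(M) = -1 + M (y(M) = -3 + (M + 2) = -3 + (2 + M) = -1 + M)
((y(-2*h(-2) - 3) - 18)*1)*(-382) - 1147 = (((-1 + (-(-12)*(-2)/5 - 3)) - 18)*1)*(-382) - 1147 = (((-1 + (-2*12/5 - 3)) - 18)*1)*(-382) - 1147 = (((-1 + (-24/5 - 3)) - 18)*1)*(-382) - 1147 = (((-1 - 39/5) - 18)*1)*(-382) - 1147 = ((-44/5 - 18)*1)*(-382) - 1147 = -134/5*1*(-382) - 1147 = -134/5*(-382) - 1147 = 51188/5 - 1147 = 45453/5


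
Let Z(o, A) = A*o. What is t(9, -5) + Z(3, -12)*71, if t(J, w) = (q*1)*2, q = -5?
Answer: -2566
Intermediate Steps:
t(J, w) = -10 (t(J, w) = -5*1*2 = -5*2 = -10)
t(9, -5) + Z(3, -12)*71 = -10 - 12*3*71 = -10 - 36*71 = -10 - 2556 = -2566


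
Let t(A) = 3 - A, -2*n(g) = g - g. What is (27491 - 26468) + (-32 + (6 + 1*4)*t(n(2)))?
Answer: 1021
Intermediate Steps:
n(g) = 0 (n(g) = -(g - g)/2 = -½*0 = 0)
(27491 - 26468) + (-32 + (6 + 1*4)*t(n(2))) = (27491 - 26468) + (-32 + (6 + 1*4)*(3 - 1*0)) = 1023 + (-32 + (6 + 4)*(3 + 0)) = 1023 + (-32 + 10*3) = 1023 + (-32 + 30) = 1023 - 2 = 1021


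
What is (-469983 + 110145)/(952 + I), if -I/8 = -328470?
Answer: -179919/1314356 ≈ -0.13689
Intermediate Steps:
I = 2627760 (I = -8*(-328470) = 2627760)
(-469983 + 110145)/(952 + I) = (-469983 + 110145)/(952 + 2627760) = -359838/2628712 = -359838*1/2628712 = -179919/1314356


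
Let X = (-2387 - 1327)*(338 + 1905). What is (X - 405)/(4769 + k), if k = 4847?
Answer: -8330907/9616 ≈ -866.36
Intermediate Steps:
X = -8330502 (X = -3714*2243 = -8330502)
(X - 405)/(4769 + k) = (-8330502 - 405)/(4769 + 4847) = -8330907/9616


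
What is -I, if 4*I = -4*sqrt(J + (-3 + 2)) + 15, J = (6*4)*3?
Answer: -15/4 + sqrt(71) ≈ 4.6761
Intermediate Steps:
J = 72 (J = 24*3 = 72)
I = 15/4 - sqrt(71) (I = (-4*sqrt(72 + (-3 + 2)) + 15)/4 = (-4*sqrt(72 - 1) + 15)/4 = (-4*sqrt(71) + 15)/4 = (15 - 4*sqrt(71))/4 = 15/4 - sqrt(71) ≈ -4.6761)
-I = -(15/4 - sqrt(71)) = -15/4 + sqrt(71)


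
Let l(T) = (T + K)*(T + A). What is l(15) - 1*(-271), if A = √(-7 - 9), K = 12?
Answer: 676 + 108*I ≈ 676.0 + 108.0*I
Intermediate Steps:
A = 4*I (A = √(-16) = 4*I ≈ 4.0*I)
l(T) = (12 + T)*(T + 4*I) (l(T) = (T + 12)*(T + 4*I) = (12 + T)*(T + 4*I))
l(15) - 1*(-271) = (15² + 48*I + 4*15*(3 + I)) - 1*(-271) = (225 + 48*I + (180 + 60*I)) + 271 = (405 + 108*I) + 271 = 676 + 108*I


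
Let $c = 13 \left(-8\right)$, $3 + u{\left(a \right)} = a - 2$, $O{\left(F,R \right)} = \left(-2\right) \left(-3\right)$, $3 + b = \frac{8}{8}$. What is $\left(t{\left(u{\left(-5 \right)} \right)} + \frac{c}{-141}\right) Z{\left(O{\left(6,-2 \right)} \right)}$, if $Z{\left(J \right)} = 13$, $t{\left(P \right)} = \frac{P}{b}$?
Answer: $\frac{10517}{141} \approx 74.589$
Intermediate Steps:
$b = -2$ ($b = -3 + \frac{8}{8} = -3 + 8 \cdot \frac{1}{8} = -3 + 1 = -2$)
$O{\left(F,R \right)} = 6$
$u{\left(a \right)} = -5 + a$ ($u{\left(a \right)} = -3 + \left(a - 2\right) = -3 + \left(-2 + a\right) = -5 + a$)
$c = -104$
$t{\left(P \right)} = - \frac{P}{2}$ ($t{\left(P \right)} = \frac{P}{-2} = P \left(- \frac{1}{2}\right) = - \frac{P}{2}$)
$\left(t{\left(u{\left(-5 \right)} \right)} + \frac{c}{-141}\right) Z{\left(O{\left(6,-2 \right)} \right)} = \left(- \frac{-5 - 5}{2} - \frac{104}{-141}\right) 13 = \left(\left(- \frac{1}{2}\right) \left(-10\right) - - \frac{104}{141}\right) 13 = \left(5 + \frac{104}{141}\right) 13 = \frac{809}{141} \cdot 13 = \frac{10517}{141}$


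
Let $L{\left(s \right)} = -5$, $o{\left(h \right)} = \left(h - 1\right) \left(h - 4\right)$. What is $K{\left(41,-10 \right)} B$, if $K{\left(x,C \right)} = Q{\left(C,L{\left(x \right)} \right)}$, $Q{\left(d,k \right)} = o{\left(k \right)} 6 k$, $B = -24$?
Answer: $38880$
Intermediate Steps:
$o{\left(h \right)} = \left(-1 + h\right) \left(-4 + h\right)$
$Q{\left(d,k \right)} = k \left(24 - 30 k + 6 k^{2}\right)$ ($Q{\left(d,k \right)} = \left(4 + k^{2} - 5 k\right) 6 k = \left(24 - 30 k + 6 k^{2}\right) k = k \left(24 - 30 k + 6 k^{2}\right)$)
$K{\left(x,C \right)} = -1620$ ($K{\left(x,C \right)} = 6 \left(-5\right) \left(4 + \left(-5\right)^{2} - -25\right) = 6 \left(-5\right) \left(4 + 25 + 25\right) = 6 \left(-5\right) 54 = -1620$)
$K{\left(41,-10 \right)} B = \left(-1620\right) \left(-24\right) = 38880$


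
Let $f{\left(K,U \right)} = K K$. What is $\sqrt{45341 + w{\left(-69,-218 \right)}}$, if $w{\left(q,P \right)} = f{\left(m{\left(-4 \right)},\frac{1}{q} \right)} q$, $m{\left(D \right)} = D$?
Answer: $\sqrt{44237} \approx 210.33$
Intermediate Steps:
$f{\left(K,U \right)} = K^{2}$
$w{\left(q,P \right)} = 16 q$ ($w{\left(q,P \right)} = \left(-4\right)^{2} q = 16 q$)
$\sqrt{45341 + w{\left(-69,-218 \right)}} = \sqrt{45341 + 16 \left(-69\right)} = \sqrt{45341 - 1104} = \sqrt{44237}$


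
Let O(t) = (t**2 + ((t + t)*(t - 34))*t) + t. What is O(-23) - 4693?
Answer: -64493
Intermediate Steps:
O(t) = t + t**2 + 2*t**2*(-34 + t) (O(t) = (t**2 + ((2*t)*(-34 + t))*t) + t = (t**2 + (2*t*(-34 + t))*t) + t = (t**2 + 2*t**2*(-34 + t)) + t = t + t**2 + 2*t**2*(-34 + t))
O(-23) - 4693 = -23*(1 - 67*(-23) + 2*(-23)**2) - 4693 = -23*(1 + 1541 + 2*529) - 4693 = -23*(1 + 1541 + 1058) - 4693 = -23*2600 - 4693 = -59800 - 4693 = -64493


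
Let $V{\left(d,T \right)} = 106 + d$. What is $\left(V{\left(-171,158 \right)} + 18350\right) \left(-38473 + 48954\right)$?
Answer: $191645085$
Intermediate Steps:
$\left(V{\left(-171,158 \right)} + 18350\right) \left(-38473 + 48954\right) = \left(\left(106 - 171\right) + 18350\right) \left(-38473 + 48954\right) = \left(-65 + 18350\right) 10481 = 18285 \cdot 10481 = 191645085$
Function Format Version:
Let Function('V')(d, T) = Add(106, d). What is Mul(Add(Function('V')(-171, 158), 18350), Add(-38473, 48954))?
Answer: 191645085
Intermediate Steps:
Mul(Add(Function('V')(-171, 158), 18350), Add(-38473, 48954)) = Mul(Add(Add(106, -171), 18350), Add(-38473, 48954)) = Mul(Add(-65, 18350), 10481) = Mul(18285, 10481) = 191645085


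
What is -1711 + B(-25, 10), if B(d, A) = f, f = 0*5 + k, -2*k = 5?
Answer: -3427/2 ≈ -1713.5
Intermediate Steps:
k = -5/2 (k = -½*5 = -5/2 ≈ -2.5000)
f = -5/2 (f = 0*5 - 5/2 = 0 - 5/2 = -5/2 ≈ -2.5000)
B(d, A) = -5/2
-1711 + B(-25, 10) = -1711 - 5/2 = -3427/2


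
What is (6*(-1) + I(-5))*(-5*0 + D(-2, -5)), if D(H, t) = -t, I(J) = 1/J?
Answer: -31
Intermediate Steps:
I(J) = 1/J
(6*(-1) + I(-5))*(-5*0 + D(-2, -5)) = (6*(-1) + 1/(-5))*(-5*0 - 1*(-5)) = (-6 - ⅕)*(0 + 5) = -31/5*5 = -31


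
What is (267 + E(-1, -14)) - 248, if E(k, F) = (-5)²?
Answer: 44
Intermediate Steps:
E(k, F) = 25
(267 + E(-1, -14)) - 248 = (267 + 25) - 248 = 292 - 248 = 44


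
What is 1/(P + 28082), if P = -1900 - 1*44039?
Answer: -1/17857 ≈ -5.6000e-5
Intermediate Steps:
P = -45939 (P = -1900 - 44039 = -45939)
1/(P + 28082) = 1/(-45939 + 28082) = 1/(-17857) = -1/17857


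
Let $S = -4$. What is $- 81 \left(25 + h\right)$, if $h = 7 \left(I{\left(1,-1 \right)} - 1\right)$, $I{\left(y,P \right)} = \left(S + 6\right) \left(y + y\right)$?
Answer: $-3726$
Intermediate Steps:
$I{\left(y,P \right)} = 4 y$ ($I{\left(y,P \right)} = \left(-4 + 6\right) \left(y + y\right) = 2 \cdot 2 y = 4 y$)
$h = 21$ ($h = 7 \left(4 \cdot 1 - 1\right) = 7 \left(4 - 1\right) = 7 \cdot 3 = 21$)
$- 81 \left(25 + h\right) = - 81 \left(25 + 21\right) = \left(-81\right) 46 = -3726$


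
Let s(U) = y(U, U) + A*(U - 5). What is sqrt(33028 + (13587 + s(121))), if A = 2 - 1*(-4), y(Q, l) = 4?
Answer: sqrt(47315) ≈ 217.52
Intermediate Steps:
A = 6 (A = 2 + 4 = 6)
s(U) = -26 + 6*U (s(U) = 4 + 6*(U - 5) = 4 + 6*(-5 + U) = 4 + (-30 + 6*U) = -26 + 6*U)
sqrt(33028 + (13587 + s(121))) = sqrt(33028 + (13587 + (-26 + 6*121))) = sqrt(33028 + (13587 + (-26 + 726))) = sqrt(33028 + (13587 + 700)) = sqrt(33028 + 14287) = sqrt(47315)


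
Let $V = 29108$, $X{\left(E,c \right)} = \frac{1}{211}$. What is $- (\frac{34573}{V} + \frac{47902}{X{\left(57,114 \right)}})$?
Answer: $- \frac{294203963349}{29108} \approx -1.0107 \cdot 10^{7}$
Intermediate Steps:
$X{\left(E,c \right)} = \frac{1}{211}$
$- (\frac{34573}{V} + \frac{47902}{X{\left(57,114 \right)}}) = - (\frac{34573}{29108} + 47902 \frac{1}{\frac{1}{211}}) = - (34573 \cdot \frac{1}{29108} + 47902 \cdot 211) = - (\frac{34573}{29108} + 10107322) = \left(-1\right) \frac{294203963349}{29108} = - \frac{294203963349}{29108}$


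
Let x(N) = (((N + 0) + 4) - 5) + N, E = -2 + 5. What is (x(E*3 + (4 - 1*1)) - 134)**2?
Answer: 12321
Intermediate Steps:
E = 3
x(N) = -1 + 2*N (x(N) = ((N + 4) - 5) + N = ((4 + N) - 5) + N = (-1 + N) + N = -1 + 2*N)
(x(E*3 + (4 - 1*1)) - 134)**2 = ((-1 + 2*(3*3 + (4 - 1*1))) - 134)**2 = ((-1 + 2*(9 + (4 - 1))) - 134)**2 = ((-1 + 2*(9 + 3)) - 134)**2 = ((-1 + 2*12) - 134)**2 = ((-1 + 24) - 134)**2 = (23 - 134)**2 = (-111)**2 = 12321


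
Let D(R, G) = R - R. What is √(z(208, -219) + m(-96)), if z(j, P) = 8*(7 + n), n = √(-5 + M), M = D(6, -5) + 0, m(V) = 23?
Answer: √(79 + 8*I*√5) ≈ 8.9443 + 1.0*I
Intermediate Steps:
D(R, G) = 0
M = 0 (M = 0 + 0 = 0)
n = I*√5 (n = √(-5 + 0) = √(-5) = I*√5 ≈ 2.2361*I)
z(j, P) = 56 + 8*I*√5 (z(j, P) = 8*(7 + I*√5) = 56 + 8*I*√5)
√(z(208, -219) + m(-96)) = √((56 + 8*I*√5) + 23) = √(79 + 8*I*√5)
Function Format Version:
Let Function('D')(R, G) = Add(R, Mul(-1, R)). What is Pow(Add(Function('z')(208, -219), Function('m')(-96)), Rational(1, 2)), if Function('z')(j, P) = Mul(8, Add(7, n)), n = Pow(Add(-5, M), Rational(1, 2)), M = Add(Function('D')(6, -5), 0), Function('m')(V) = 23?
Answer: Pow(Add(79, Mul(8, I, Pow(5, Rational(1, 2)))), Rational(1, 2)) ≈ Add(8.9443, Mul(1.0000, I))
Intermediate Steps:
Function('D')(R, G) = 0
M = 0 (M = Add(0, 0) = 0)
n = Mul(I, Pow(5, Rational(1, 2))) (n = Pow(Add(-5, 0), Rational(1, 2)) = Pow(-5, Rational(1, 2)) = Mul(I, Pow(5, Rational(1, 2))) ≈ Mul(2.2361, I))
Function('z')(j, P) = Add(56, Mul(8, I, Pow(5, Rational(1, 2)))) (Function('z')(j, P) = Mul(8, Add(7, Mul(I, Pow(5, Rational(1, 2))))) = Add(56, Mul(8, I, Pow(5, Rational(1, 2)))))
Pow(Add(Function('z')(208, -219), Function('m')(-96)), Rational(1, 2)) = Pow(Add(Add(56, Mul(8, I, Pow(5, Rational(1, 2)))), 23), Rational(1, 2)) = Pow(Add(79, Mul(8, I, Pow(5, Rational(1, 2)))), Rational(1, 2))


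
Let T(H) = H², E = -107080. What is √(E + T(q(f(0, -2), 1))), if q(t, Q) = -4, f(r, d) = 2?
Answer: 6*I*√2974 ≈ 327.21*I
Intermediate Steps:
√(E + T(q(f(0, -2), 1))) = √(-107080 + (-4)²) = √(-107080 + 16) = √(-107064) = 6*I*√2974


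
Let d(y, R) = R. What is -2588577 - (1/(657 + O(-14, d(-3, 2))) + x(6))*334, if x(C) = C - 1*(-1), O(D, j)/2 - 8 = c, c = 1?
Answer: -1748867959/675 ≈ -2.5909e+6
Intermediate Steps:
O(D, j) = 18 (O(D, j) = 16 + 2*1 = 16 + 2 = 18)
x(C) = 1 + C (x(C) = C + 1 = 1 + C)
-2588577 - (1/(657 + O(-14, d(-3, 2))) + x(6))*334 = -2588577 - (1/(657 + 18) + (1 + 6))*334 = -2588577 - (1/675 + 7)*334 = -2588577 - 4726*334/675 = -2588577 - 1*1578484/675 = -2588577 - 1578484/675 = -1748867959/675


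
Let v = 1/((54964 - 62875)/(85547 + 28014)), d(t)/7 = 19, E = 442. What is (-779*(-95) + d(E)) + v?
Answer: 586392157/7911 ≈ 74124.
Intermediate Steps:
d(t) = 133 (d(t) = 7*19 = 133)
v = -113561/7911 (v = 1/(-7911/113561) = -113561/7911 ≈ -14.355)
(-779*(-95) + d(E)) + v = (-779*(-95) + 133) - 113561/7911 = (74005 + 133) - 113561/7911 = 74138 - 113561/7911 = 586392157/7911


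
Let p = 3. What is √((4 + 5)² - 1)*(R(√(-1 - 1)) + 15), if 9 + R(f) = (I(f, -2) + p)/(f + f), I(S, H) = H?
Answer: 24*√5 - I*√10 ≈ 53.666 - 3.1623*I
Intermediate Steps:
R(f) = -9 + 1/(2*f) (R(f) = -9 + (-2 + 3)/(f + f) = -9 + 1/(2*f))
√((4 + 5)² - 1)*(R(√(-1 - 1)) + 15) = √((4 + 5)² - 1)*((-9 + 1/(2*(√(-1 - 1)))) + 15) = √(9² - 1)*((-9 + 1/(2*(√(-2)))) + 15) = √(81 - 1)*((-9 + 1/(2*((I*√2)))) + 15) = √80*((-9 + (-I*√2/2)/2) + 15) = (4*√5)*((-9 - I*√2/4) + 15) = (4*√5)*(6 - I*√2/4) = 4*√5*(6 - I*√2/4)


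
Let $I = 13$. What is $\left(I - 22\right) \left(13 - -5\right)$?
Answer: $-162$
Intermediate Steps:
$\left(I - 22\right) \left(13 - -5\right) = \left(13 - 22\right) \left(13 - -5\right) = - 9 \left(13 + 5\right) = \left(-9\right) 18 = -162$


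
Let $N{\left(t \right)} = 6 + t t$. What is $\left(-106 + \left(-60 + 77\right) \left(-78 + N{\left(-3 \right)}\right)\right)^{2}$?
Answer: $1385329$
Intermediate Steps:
$N{\left(t \right)} = 6 + t^{2}$
$\left(-106 + \left(-60 + 77\right) \left(-78 + N{\left(-3 \right)}\right)\right)^{2} = \left(-106 + \left(-60 + 77\right) \left(-78 + \left(6 + \left(-3\right)^{2}\right)\right)\right)^{2} = \left(-106 + 17 \left(-78 + \left(6 + 9\right)\right)\right)^{2} = \left(-106 + 17 \left(-78 + 15\right)\right)^{2} = \left(-106 + 17 \left(-63\right)\right)^{2} = \left(-106 - 1071\right)^{2} = \left(-1177\right)^{2} = 1385329$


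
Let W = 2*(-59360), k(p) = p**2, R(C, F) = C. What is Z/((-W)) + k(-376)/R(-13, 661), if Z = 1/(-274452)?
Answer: -4606445929021453/423578238720 ≈ -10875.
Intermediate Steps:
Z = -1/274452 ≈ -3.6436e-6
W = -118720
Z/((-W)) + k(-376)/R(-13, 661) = -1/(274452*((-1*(-118720)))) + (-376)**2/(-13) = -1/274452/118720 + 141376*(-1/13) = -1/274452*1/118720 - 141376/13 = -1/32582941440 - 141376/13 = -4606445929021453/423578238720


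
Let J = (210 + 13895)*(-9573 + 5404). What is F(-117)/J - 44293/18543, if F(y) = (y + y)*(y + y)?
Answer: -28633072723/11982393885 ≈ -2.3896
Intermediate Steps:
J = -58803745 (J = 14105*(-4169) = -58803745)
F(y) = 4*y² (F(y) = (2*y)*(2*y) = 4*y²)
F(-117)/J - 44293/18543 = (4*(-117)²)/(-58803745) - 44293/18543 = (4*13689)*(-1/58803745) - 44293*1/18543 = 54756*(-1/58803745) - 44293/18543 = -4212/4523365 - 44293/18543 = -28633072723/11982393885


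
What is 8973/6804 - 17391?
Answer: -13146599/756 ≈ -17390.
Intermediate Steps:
8973/6804 - 17391 = 8973*(1/6804) - 17391 = 997/756 - 17391 = -13146599/756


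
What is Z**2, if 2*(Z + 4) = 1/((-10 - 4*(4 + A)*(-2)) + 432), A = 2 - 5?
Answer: 11826721/739600 ≈ 15.991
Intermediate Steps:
A = -3
Z = -3439/860 (Z = -4 + 1/(2*((-10 - 4*(4 - 3)*(-2)) + 432)) = -4 + 1/(2*((-10 - 4*(-2)) + 432)) = -4 + 1/(2*((-10 + 8) + 432)) = -4 + 1/(2*(-2 + 432)) = -4 + (1/2)/430 = -4 + (1/2)*(1/430) = -4 + 1/860 = -3439/860 ≈ -3.9988)
Z**2 = (-3439/860)**2 = 11826721/739600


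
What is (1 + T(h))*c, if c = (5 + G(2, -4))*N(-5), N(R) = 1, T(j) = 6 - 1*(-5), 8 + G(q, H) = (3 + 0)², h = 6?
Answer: 72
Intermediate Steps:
G(q, H) = 1 (G(q, H) = -8 + (3 + 0)² = -8 + 3² = -8 + 9 = 1)
T(j) = 11 (T(j) = 6 + 5 = 11)
c = 6 (c = (5 + 1)*1 = 6*1 = 6)
(1 + T(h))*c = (1 + 11)*6 = 12*6 = 72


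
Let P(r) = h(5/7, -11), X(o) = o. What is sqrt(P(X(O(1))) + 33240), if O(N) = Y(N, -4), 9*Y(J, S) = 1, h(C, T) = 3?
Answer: sqrt(33243) ≈ 182.33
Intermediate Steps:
Y(J, S) = 1/9 (Y(J, S) = (1/9)*1 = 1/9)
O(N) = 1/9
P(r) = 3
sqrt(P(X(O(1))) + 33240) = sqrt(3 + 33240) = sqrt(33243)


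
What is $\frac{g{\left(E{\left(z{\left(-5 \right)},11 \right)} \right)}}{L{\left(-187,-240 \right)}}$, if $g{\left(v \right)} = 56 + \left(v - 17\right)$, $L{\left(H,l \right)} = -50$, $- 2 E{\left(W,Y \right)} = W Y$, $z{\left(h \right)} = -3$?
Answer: $- \frac{111}{100} \approx -1.11$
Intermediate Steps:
$E{\left(W,Y \right)} = - \frac{W Y}{2}$
$g{\left(v \right)} = 39 + v$ ($g{\left(v \right)} = 56 + \left(v - 17\right) = 56 + \left(-17 + v\right) = 39 + v$)
$\frac{g{\left(E{\left(z{\left(-5 \right)},11 \right)} \right)}}{L{\left(-187,-240 \right)}} = \frac{39 - \left(- \frac{3}{2}\right) 11}{-50} = \left(39 + \frac{33}{2}\right) \left(- \frac{1}{50}\right) = \frac{111}{2} \left(- \frac{1}{50}\right) = - \frac{111}{100}$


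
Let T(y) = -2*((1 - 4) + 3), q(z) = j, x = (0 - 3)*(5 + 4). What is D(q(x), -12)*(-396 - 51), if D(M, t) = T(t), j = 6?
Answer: 0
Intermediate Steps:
x = -27 (x = -3*9 = -27)
q(z) = 6
T(y) = 0 (T(y) = -2*(-3 + 3) = -2*0 = 0)
D(M, t) = 0
D(q(x), -12)*(-396 - 51) = 0*(-396 - 51) = 0*(-447) = 0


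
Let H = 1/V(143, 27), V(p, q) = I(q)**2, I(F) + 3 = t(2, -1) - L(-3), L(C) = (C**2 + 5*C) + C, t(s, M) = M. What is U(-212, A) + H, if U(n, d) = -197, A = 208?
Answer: -4924/25 ≈ -196.96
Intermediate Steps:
L(C) = C**2 + 6*C
I(F) = 5 (I(F) = -3 + (-1 - (-3)*(6 - 3)) = -3 + (-1 - (-3)*3) = -3 + (-1 - 1*(-9)) = -3 + (-1 + 9) = -3 + 8 = 5)
V(p, q) = 25 (V(p, q) = 5**2 = 25)
H = 1/25 ≈ 0.040000
U(-212, A) + H = -197 + 1/25 = -4924/25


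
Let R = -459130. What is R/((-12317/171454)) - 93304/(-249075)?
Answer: 19607104204831868/3067856775 ≈ 6.3911e+6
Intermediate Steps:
R/((-12317/171454)) - 93304/(-249075) = -459130/((-12317/171454)) - 93304/(-249075) = -459130/((-12317*1/171454)) - 93304*(-1/249075) = -459130/(-12317/171454) + 93304/249075 = -459130*(-171454/12317) + 93304/249075 = 78719675020/12317 + 93304/249075 = 19607104204831868/3067856775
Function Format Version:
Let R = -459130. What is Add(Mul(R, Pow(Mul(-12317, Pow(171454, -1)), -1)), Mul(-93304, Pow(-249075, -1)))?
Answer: Rational(19607104204831868, 3067856775) ≈ 6.3911e+6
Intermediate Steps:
Add(Mul(R, Pow(Mul(-12317, Pow(171454, -1)), -1)), Mul(-93304, Pow(-249075, -1))) = Add(Mul(-459130, Pow(Mul(-12317, Pow(171454, -1)), -1)), Mul(-93304, Pow(-249075, -1))) = Add(Mul(-459130, Pow(Mul(-12317, Rational(1, 171454)), -1)), Mul(-93304, Rational(-1, 249075))) = Add(Mul(-459130, Pow(Rational(-12317, 171454), -1)), Rational(93304, 249075)) = Add(Mul(-459130, Rational(-171454, 12317)), Rational(93304, 249075)) = Add(Rational(78719675020, 12317), Rational(93304, 249075)) = Rational(19607104204831868, 3067856775)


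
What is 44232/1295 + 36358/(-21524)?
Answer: 452482979/13936790 ≈ 32.467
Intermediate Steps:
44232/1295 + 36358/(-21524) = 44232*(1/1295) + 36358*(-1/21524) = 44232/1295 - 18179/10762 = 452482979/13936790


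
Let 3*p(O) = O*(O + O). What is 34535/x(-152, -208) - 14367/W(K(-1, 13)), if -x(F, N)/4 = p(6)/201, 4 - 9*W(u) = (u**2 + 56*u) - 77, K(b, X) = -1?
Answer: -39852577/544 ≈ -73258.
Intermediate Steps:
p(O) = 2*O**2/3 (p(O) = (O*(O + O))/3 = (O*(2*O))/3 = (2*O**2)/3 = 2*O**2/3)
W(u) = 9 - 56*u/9 - u**2/9 (W(u) = 4/9 - ((u**2 + 56*u) - 77)/9 = 4/9 - (-77 + u**2 + 56*u)/9 = 4/9 + (77/9 - 56*u/9 - u**2/9) = 9 - 56*u/9 - u**2/9)
x(F, N) = -32/67 (x(F, N) = -4*(2/3)*6**2/201 = -4*(2/3)*36/201 = -96/201 = -4*8/67 = -32/67)
34535/x(-152, -208) - 14367/W(K(-1, 13)) = 34535/(-32/67) - 14367/(9 - 56/9*(-1) - 1/9*(-1)**2) = 34535*(-67/32) - 14367/(9 + 56/9 - 1/9*1) = -2313845/32 - 14367/(9 + 56/9 - 1/9) = -2313845/32 - 14367/136/9 = -2313845/32 - 14367*9/136 = -2313845/32 - 129303/136 = -39852577/544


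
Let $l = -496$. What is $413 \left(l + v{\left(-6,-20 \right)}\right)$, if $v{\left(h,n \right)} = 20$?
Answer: $-196588$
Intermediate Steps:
$413 \left(l + v{\left(-6,-20 \right)}\right) = 413 \left(-496 + 20\right) = 413 \left(-476\right) = -196588$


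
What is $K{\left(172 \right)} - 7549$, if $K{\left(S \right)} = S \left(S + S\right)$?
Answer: $51619$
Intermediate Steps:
$K{\left(S \right)} = 2 S^{2}$ ($K{\left(S \right)} = S 2 S = 2 S^{2}$)
$K{\left(172 \right)} - 7549 = 2 \cdot 172^{2} - 7549 = 2 \cdot 29584 - 7549 = 59168 - 7549 = 51619$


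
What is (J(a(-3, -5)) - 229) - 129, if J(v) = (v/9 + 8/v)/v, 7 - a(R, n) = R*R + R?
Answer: -3149/9 ≈ -349.89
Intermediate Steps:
a(R, n) = 7 - R - R² (a(R, n) = 7 - (R*R + R) = 7 - (R² + R) = 7 - (R + R²) = 7 + (-R - R²) = 7 - R - R²)
J(v) = (8/v + v/9)/v (J(v) = (v*(⅑) + 8/v)/v = (v/9 + 8/v)/v = (8/v + v/9)/v)
(J(a(-3, -5)) - 229) - 129 = ((⅑ + 8/(7 - 1*(-3) - 1*(-3)²)²) - 229) - 129 = ((⅑ + 8/(7 + 3 - 1*9)²) - 229) - 129 = ((⅑ + 8/(7 + 3 - 9)²) - 229) - 129 = ((⅑ + 8/1²) - 229) - 129 = ((⅑ + 8*1) - 229) - 129 = ((⅑ + 8) - 229) - 129 = (73/9 - 229) - 129 = -1988/9 - 129 = -3149/9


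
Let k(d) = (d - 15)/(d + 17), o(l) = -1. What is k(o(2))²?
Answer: 1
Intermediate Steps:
k(d) = (-15 + d)/(17 + d)
k(o(2))² = ((-15 - 1)/(17 - 1))² = (-16/16)² = ((1/16)*(-16))² = (-1)² = 1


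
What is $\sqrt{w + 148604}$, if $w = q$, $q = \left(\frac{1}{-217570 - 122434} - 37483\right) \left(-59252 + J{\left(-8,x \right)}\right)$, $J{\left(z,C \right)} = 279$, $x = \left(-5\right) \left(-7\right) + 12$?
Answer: $\frac{5 \sqrt{2555552528615125529}}{170002} \approx 47017.0$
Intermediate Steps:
$x = 47$ ($x = 35 + 12 = 47$)
$q = \frac{751573728058809}{340004}$ ($q = \left(\frac{1}{-217570 - 122434} - 37483\right) \left(-59252 + 279\right) = \left(\frac{1}{-340004} - 37483\right) \left(-58973\right) = \left(- \frac{1}{340004} - 37483\right) \left(-58973\right) = \left(- \frac{12744369933}{340004}\right) \left(-58973\right) = \frac{751573728058809}{340004} \approx 2.2105 \cdot 10^{9}$)
$w = \frac{751573728058809}{340004} \approx 2.2105 \cdot 10^{9}$
$\sqrt{w + 148604} = \sqrt{\frac{751573728058809}{340004} + 148604} = \sqrt{\frac{751624254013225}{340004}} = \frac{5 \sqrt{2555552528615125529}}{170002}$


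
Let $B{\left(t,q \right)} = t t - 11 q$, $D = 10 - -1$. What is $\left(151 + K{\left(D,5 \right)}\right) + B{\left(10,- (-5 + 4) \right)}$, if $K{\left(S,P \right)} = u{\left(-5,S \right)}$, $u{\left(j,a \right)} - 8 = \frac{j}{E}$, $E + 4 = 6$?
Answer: $\frac{491}{2} \approx 245.5$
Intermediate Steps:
$E = 2$ ($E = -4 + 6 = 2$)
$u{\left(j,a \right)} = 8 + \frac{j}{2}$
$D = 11$ ($D = 10 + 1 = 11$)
$K{\left(S,P \right)} = \frac{11}{2}$ ($K{\left(S,P \right)} = 8 + \frac{1}{2} \left(-5\right) = 8 - \frac{5}{2} = \frac{11}{2}$)
$B{\left(t,q \right)} = t^{2} - 11 q$
$\left(151 + K{\left(D,5 \right)}\right) + B{\left(10,- (-5 + 4) \right)} = \left(151 + \frac{11}{2}\right) + \left(10^{2} - 11 \left(- (-5 + 4)\right)\right) = \frac{313}{2} + \left(100 - 11 \left(\left(-1\right) \left(-1\right)\right)\right) = \frac{313}{2} + \left(100 - 11\right) = \frac{313}{2} + 89 = \frac{491}{2}$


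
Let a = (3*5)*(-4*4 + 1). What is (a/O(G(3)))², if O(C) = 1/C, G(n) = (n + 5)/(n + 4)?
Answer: 3240000/49 ≈ 66123.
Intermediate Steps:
G(n) = (5 + n)/(4 + n)
a = -225 (a = 15*(-16 + 1) = 15*(-15) = -225)
(a/O(G(3)))² = (-225*(5 + 3)/(4 + 3))² = (-225*8/7)² = (-1800/7)² = 3240000/49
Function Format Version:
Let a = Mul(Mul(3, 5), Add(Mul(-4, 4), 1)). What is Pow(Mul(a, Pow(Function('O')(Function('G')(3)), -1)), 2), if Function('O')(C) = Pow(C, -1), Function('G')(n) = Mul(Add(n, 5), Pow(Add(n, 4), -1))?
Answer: Rational(3240000, 49) ≈ 66123.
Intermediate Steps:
Function('G')(n) = Mul(Pow(Add(4, n), -1), Add(5, n)) (Function('G')(n) = Mul(Add(5, n), Pow(Add(4, n), -1)) = Mul(Pow(Add(4, n), -1), Add(5, n)))
a = -225 (a = Mul(15, Add(-16, 1)) = Mul(15, -15) = -225)
Pow(Mul(a, Pow(Function('O')(Function('G')(3)), -1)), 2) = Pow(Mul(-225, Pow(Pow(Mul(Pow(Add(4, 3), -1), Add(5, 3)), -1), -1)), 2) = Pow(Mul(-225, Pow(Pow(Mul(Pow(7, -1), 8), -1), -1)), 2) = Pow(Mul(-225, Pow(Pow(Mul(Rational(1, 7), 8), -1), -1)), 2) = Pow(Mul(-225, Pow(Pow(Rational(8, 7), -1), -1)), 2) = Pow(Mul(-225, Pow(Rational(7, 8), -1)), 2) = Pow(Mul(-225, Rational(8, 7)), 2) = Pow(Rational(-1800, 7), 2) = Rational(3240000, 49)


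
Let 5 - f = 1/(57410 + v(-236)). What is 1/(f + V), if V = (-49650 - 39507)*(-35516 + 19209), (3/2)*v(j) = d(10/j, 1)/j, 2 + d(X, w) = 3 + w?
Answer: 10161569/14773734495386899 ≈ 6.8781e-10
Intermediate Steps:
d(X, w) = 1 + w (d(X, w) = -2 + (3 + w) = 1 + w)
v(j) = 4/(3*j) (v(j) = 2*((1 + 1)/j)/3 = 2*(2/j)/3 = 4/(3*j))
f = 50807668/10161569 (f = 5 - 1/(57410 + (4/3)/(-236)) = 5 - 1/(57410 + (4/3)*(-1/236)) = 5 - 1/(57410 - 1/177) = 5 - 1/10161569/177 = 5 - 1*177/10161569 = 5 - 177/10161569 = 50807668/10161569 ≈ 5.0000)
V = 1453883199 (V = -89157*(-16307) = 1453883199)
1/(f + V) = 1/(50807668/10161569 + 1453883199) = 1/(14773734495386899/10161569) = 10161569/14773734495386899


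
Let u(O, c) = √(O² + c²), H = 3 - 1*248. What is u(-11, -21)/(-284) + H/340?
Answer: -49/68 - √562/284 ≈ -0.80406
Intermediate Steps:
H = -245 (H = 3 - 248 = -245)
u(-11, -21)/(-284) + H/340 = √((-11)² + (-21)²)/(-284) - 245/340 = √(121 + 441)*(-1/284) - 245*1/340 = √562*(-1/284) - 49/68 = -√562/284 - 49/68 = -49/68 - √562/284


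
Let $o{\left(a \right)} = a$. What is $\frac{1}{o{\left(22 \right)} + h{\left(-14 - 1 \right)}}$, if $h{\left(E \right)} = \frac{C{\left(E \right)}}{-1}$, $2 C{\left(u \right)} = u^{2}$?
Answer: $- \frac{2}{181} \approx -0.01105$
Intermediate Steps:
$C{\left(u \right)} = \frac{u^{2}}{2}$
$h{\left(E \right)} = - \frac{E^{2}}{2}$ ($h{\left(E \right)} = \frac{\frac{1}{2} E^{2}}{-1} = \frac{E^{2}}{2} \left(-1\right) = - \frac{E^{2}}{2}$)
$\frac{1}{o{\left(22 \right)} + h{\left(-14 - 1 \right)}} = \frac{1}{22 - \frac{\left(-14 - 1\right)^{2}}{2}} = \frac{1}{22 - \frac{\left(-15\right)^{2}}{2}} = \frac{1}{22 - \frac{225}{2}} = \frac{1}{- \frac{181}{2}} = - \frac{2}{181}$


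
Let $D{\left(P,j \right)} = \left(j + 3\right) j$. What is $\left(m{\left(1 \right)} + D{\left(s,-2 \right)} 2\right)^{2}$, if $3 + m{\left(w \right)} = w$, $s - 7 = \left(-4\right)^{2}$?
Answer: $36$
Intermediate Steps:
$s = 23$ ($s = 7 + \left(-4\right)^{2} = 7 + 16 = 23$)
$m{\left(w \right)} = -3 + w$
$D{\left(P,j \right)} = j \left(3 + j\right)$ ($D{\left(P,j \right)} = \left(3 + j\right) j = j \left(3 + j\right)$)
$\left(m{\left(1 \right)} + D{\left(s,-2 \right)} 2\right)^{2} = \left(\left(-3 + 1\right) + - 2 \left(3 - 2\right) 2\right)^{2} = \left(-2 + \left(-2\right) 1 \cdot 2\right)^{2} = \left(-2 - 4\right)^{2} = \left(-6\right)^{2} = 36$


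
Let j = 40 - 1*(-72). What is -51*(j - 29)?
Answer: -4233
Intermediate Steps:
j = 112 (j = 40 + 72 = 112)
-51*(j - 29) = -51*(112 - 29) = -51*83 = -4233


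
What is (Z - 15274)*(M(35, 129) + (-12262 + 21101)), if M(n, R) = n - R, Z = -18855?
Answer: -298458105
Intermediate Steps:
(Z - 15274)*(M(35, 129) + (-12262 + 21101)) = (-18855 - 15274)*((35 - 1*129) + (-12262 + 21101)) = -34129*((35 - 129) + 8839) = -34129*(-94 + 8839) = -34129*8745 = -298458105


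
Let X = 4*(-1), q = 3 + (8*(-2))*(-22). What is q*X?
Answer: -1420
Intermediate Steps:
q = 355 (q = 3 - 16*(-22) = 3 + 352 = 355)
X = -4
q*X = 355*(-4) = -1420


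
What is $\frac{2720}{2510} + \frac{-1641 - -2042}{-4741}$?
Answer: $\frac{1188901}{1189991} \approx 0.99908$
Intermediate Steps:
$\frac{2720}{2510} + \frac{-1641 - -2042}{-4741} = 2720 \cdot \frac{1}{2510} + \left(-1641 + 2042\right) \left(- \frac{1}{4741}\right) = \frac{272}{251} + 401 \left(- \frac{1}{4741}\right) = \frac{272}{251} - \frac{401}{4741} = \frac{1188901}{1189991}$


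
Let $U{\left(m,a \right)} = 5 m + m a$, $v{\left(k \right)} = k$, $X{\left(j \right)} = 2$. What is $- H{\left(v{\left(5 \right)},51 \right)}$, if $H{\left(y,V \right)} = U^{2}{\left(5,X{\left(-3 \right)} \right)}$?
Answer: $-1225$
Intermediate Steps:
$U{\left(m,a \right)} = 5 m + a m$
$H{\left(y,V \right)} = 1225$ ($H{\left(y,V \right)} = \left(5 \left(5 + 2\right)\right)^{2} = \left(5 \cdot 7\right)^{2} = 35^{2} = 1225$)
$- H{\left(v{\left(5 \right)},51 \right)} = \left(-1\right) 1225 = -1225$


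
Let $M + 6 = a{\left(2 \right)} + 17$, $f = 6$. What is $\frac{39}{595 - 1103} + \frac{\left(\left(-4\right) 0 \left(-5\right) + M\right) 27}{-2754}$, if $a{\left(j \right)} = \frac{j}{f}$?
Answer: $- \frac{859}{4572} \approx -0.18788$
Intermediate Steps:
$a{\left(j \right)} = \frac{j}{6}$
$M = \frac{34}{3}$ ($M = -6 + \left(\frac{1}{6} \cdot 2 + 17\right) = -6 + \left(\frac{1}{3} + 17\right) = -6 + \frac{52}{3} = \frac{34}{3} \approx 11.333$)
$\frac{39}{595 - 1103} + \frac{\left(\left(-4\right) 0 \left(-5\right) + M\right) 27}{-2754} = \frac{39}{595 - 1103} + \frac{\left(\left(-4\right) 0 \left(-5\right) + \frac{34}{3}\right) 27}{-2754} = \frac{39}{595 - 1103} + \left(0 \left(-5\right) + \frac{34}{3}\right) 27 \left(- \frac{1}{2754}\right) = \frac{39}{-508} + \left(0 + \frac{34}{3}\right) 27 \left(- \frac{1}{2754}\right) = 39 \left(- \frac{1}{508}\right) + \frac{34}{3} \cdot 27 \left(- \frac{1}{2754}\right) = - \frac{39}{508} + 306 \left(- \frac{1}{2754}\right) = - \frac{39}{508} - \frac{1}{9} = - \frac{859}{4572}$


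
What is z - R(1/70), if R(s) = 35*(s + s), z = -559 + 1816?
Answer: 1256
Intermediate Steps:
z = 1257
R(s) = 70*s (R(s) = 35*(2*s) = 70*s)
z - R(1/70) = 1257 - 70/70 = 1257 - 1*1 = 1257 - 1 = 1256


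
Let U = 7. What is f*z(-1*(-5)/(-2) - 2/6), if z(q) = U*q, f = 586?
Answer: -34867/3 ≈ -11622.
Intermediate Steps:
z(q) = 7*q
f*z(-1*(-5)/(-2) - 2/6) = 586*(7*(-1*(-5)/(-2) - 2/6)) = 586*(7*(5*(-½) - 2*⅙)) = 586*(7*(-5/2 - ⅓)) = 586*(7*(-17/6)) = 586*(-119/6) = -34867/3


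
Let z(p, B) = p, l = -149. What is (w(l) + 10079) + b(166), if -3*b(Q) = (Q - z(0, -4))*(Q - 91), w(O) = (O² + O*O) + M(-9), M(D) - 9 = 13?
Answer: 50353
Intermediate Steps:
M(D) = 22 (M(D) = 9 + 13 = 22)
w(O) = 22 + 2*O² (w(O) = (O² + O*O) + 22 = (O² + O²) + 22 = 2*O² + 22 = 22 + 2*O²)
b(Q) = -Q*(-91 + Q)/3 (b(Q) = -(Q - 1*0)*(Q - 91)/3 = -(Q + 0)*(-91 + Q)/3 = -Q*(-91 + Q)/3)
(w(l) + 10079) + b(166) = ((22 + 2*(-149)²) + 10079) + (⅓)*166*(91 - 1*166) = ((22 + 2*22201) + 10079) + (⅓)*166*(91 - 166) = ((22 + 44402) + 10079) + (⅓)*166*(-75) = (44424 + 10079) - 4150 = 54503 - 4150 = 50353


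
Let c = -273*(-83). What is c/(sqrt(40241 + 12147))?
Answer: 3237*sqrt(13097)/3742 ≈ 98.998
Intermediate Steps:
c = 22659
c/(sqrt(40241 + 12147)) = 22659/(sqrt(40241 + 12147)) = 22659/(sqrt(52388)) = 22659/((2*sqrt(13097))) = 22659*(sqrt(13097)/26194) = 3237*sqrt(13097)/3742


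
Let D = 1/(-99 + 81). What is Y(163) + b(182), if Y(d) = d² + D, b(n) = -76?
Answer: 476873/18 ≈ 26493.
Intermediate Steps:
D = -1/18 (D = 1/(-18) = -1/18 ≈ -0.055556)
Y(d) = -1/18 + d² (Y(d) = d² - 1/18 = -1/18 + d²)
Y(163) + b(182) = (-1/18 + 163²) - 76 = (-1/18 + 26569) - 76 = 478241/18 - 76 = 476873/18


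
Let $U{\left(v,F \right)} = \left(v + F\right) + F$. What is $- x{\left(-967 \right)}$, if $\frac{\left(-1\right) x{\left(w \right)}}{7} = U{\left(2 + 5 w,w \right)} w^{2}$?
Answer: $-44294230841$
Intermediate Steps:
$U{\left(v,F \right)} = v + 2 F$ ($U{\left(v,F \right)} = \left(F + v\right) + F = v + 2 F$)
$x{\left(w \right)} = - 7 w^{2} \left(2 + 7 w\right)$ ($x{\left(w \right)} = - 7 \left(\left(2 + 5 w\right) + 2 w\right) w^{2} = - 7 \left(2 + 7 w\right) w^{2} = - 7 w^{2} \left(2 + 7 w\right)$)
$- x{\left(-967 \right)} = - \left(-967\right)^{2} \left(-14 - -47383\right) = - 935089 \left(-14 + 47383\right) = - 935089 \cdot 47369 = \left(-1\right) 44294230841 = -44294230841$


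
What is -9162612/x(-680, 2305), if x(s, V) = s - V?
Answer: 3054204/995 ≈ 3069.6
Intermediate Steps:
-9162612/x(-680, 2305) = -9162612/(-680 - 1*2305) = -9162612/(-680 - 2305) = -9162612/(-2985) = -9162612*(-1/2985) = 3054204/995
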